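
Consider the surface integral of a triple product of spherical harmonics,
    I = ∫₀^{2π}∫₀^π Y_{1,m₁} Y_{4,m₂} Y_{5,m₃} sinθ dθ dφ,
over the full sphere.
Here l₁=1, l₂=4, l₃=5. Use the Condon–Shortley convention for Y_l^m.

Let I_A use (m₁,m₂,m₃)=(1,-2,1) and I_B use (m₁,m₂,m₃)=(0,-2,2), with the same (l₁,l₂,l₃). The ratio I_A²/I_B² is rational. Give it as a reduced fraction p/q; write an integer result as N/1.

2/7

Same 1,4,5: normalisation and zero-m 3j drop out of the ratio.
A: Δ: 0! 2! 8! / 11! → 1/495; sum: t=0:+1/2880 = 1/2880; 3j²(1 4 5; 1 -2 1) = Δ·Π!·Σ² = 2/165  (sign +1)
B: Δ: 0! 2! 8! / 11! → 1/495; sum: t=0:+1/1440 = 1/1440; 3j²(1 4 5; 0 -2 2) = Δ·Π!·Σ² = 7/165  (sign -1)
I_A²/I_B² = (2/165)/(7/165) = 2/7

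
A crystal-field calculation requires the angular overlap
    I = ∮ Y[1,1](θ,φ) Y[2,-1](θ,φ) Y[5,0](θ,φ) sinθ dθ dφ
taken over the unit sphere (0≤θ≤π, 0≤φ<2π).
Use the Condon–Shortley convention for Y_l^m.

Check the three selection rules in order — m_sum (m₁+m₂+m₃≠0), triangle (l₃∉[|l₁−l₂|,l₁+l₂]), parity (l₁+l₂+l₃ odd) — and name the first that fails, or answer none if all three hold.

m₁+m₂+m₃ = 1 − 1 + 0 = 0  ✓
triangle: |1−2|=1 ≤ l₃=5 ≤ 1+2=3  ✗
parity: l₁+l₂+l₃ = 8 is even

triangle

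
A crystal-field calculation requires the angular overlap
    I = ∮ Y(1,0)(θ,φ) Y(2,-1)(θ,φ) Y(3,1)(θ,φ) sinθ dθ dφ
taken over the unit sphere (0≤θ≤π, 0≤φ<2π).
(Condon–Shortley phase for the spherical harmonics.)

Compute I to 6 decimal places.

m-sum 0 ✓  L=6 even ✓  1≤3≤3 ✓
Π(2lᵢ+1) = 3×5×7 = 105
triangle coeff Δ(1,2,3) = 1/105
Σ_t [0,0]: t=0:+1/4 = 1/4
(3j)²=3/35 [(1 2 3; 0 0 0)], sign=-1
Σ_t [0,0]: t=0:+1/6 = 1/6
(3j)²=8/105 [(1 2 3; 0 -1 1)], sign=+1
⇒ 4πI² = 24/35
I = (-1)√(24/35/(4π)) = -0.23359668

-0.233597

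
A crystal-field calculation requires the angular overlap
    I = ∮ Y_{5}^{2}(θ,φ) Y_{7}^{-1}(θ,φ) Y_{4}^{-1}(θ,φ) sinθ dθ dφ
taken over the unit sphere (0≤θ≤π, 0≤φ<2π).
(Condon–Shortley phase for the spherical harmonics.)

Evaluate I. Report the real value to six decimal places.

m-sum 0 ✓  L=16 even ✓  2≤4≤12 ✓
Π(2lᵢ+1) = 11×15×9 = 1485
triangle coeff Δ(5,7,4) = 1/6126120
Σ_t [3,5]: t=3:−1/69120 t=4:+1/20736 t=5:−1/69120 = 1/51840
(3j)²=280/21879 [(5 7 4; 0 0 0)], sign=+1
Σ_t [1,3]: t=1:−1/1209600 t=2:+1/69120 t=3:−1/51840 = -41/7257600
(3j)²=1681/510510 [(5 7 4; 2 -1 -1)], sign=+1
⇒ 4πI² = 33620/537251
I = (+1)√(33620/537251/(4π)) = 0.07056759

0.070568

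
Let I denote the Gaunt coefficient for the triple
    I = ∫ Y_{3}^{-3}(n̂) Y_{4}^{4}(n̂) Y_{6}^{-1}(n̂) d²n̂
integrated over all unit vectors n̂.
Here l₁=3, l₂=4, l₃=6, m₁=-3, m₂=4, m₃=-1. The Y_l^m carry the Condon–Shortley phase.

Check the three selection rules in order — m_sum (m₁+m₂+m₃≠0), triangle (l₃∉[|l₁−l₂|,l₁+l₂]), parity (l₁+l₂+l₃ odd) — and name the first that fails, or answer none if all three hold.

m₁+m₂+m₃ = -3 + 4 − 1 = 0  ✓
triangle: |3−4|=1 ≤ l₃=6 ≤ 3+4=7  ✓
parity: l₁+l₂+l₃ = 13 is odd  ✗

parity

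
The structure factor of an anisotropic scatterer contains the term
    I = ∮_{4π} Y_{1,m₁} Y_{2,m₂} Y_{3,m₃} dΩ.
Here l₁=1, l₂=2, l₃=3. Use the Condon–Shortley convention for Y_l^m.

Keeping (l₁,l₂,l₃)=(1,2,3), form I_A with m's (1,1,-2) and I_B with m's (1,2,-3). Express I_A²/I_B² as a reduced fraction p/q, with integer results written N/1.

2/3

Shared (l₁,l₂,l₃)=(1,2,3): N and (l;000)² cancel in I_A²/I_B².
A: Δ = 0!·2!·4!/7! = 1/105; Racah Σ t=0..0: t=0:+1/12 = 1/12; ⇒ 3j(1 2 3; 1 1 -2)² = 2/21, sgn -1
B: Δ = 0!·2!·4!/7! = 1/105; Racah Σ t=0..0: t=0:+1/48 = 1/48; ⇒ 3j(1 2 3; 1 2 -3)² = 1/7, sgn +1
I_A²/I_B² = (2/21)/(1/7) = 2/3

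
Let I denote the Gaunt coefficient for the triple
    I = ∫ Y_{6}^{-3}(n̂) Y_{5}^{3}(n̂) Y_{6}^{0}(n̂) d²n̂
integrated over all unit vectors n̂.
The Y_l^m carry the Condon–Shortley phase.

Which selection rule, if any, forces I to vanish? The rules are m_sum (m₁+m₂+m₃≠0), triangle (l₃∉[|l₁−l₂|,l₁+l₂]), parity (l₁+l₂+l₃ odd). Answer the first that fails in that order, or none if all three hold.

parity

Σmᵢ = 0  ✓
l₃∈[|l₁−l₂|,l₁+l₂]=[1,11], have l₃=6  ✓
Σlᵢ = 17 ⇒ odd  ✗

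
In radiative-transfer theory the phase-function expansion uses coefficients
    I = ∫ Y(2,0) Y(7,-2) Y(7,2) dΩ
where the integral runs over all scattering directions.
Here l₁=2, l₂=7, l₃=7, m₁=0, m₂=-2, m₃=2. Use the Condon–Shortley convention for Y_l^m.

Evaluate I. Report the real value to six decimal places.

m-sum 0 ✓  L=16 even ✓  5≤7≤9 ✓
Π(2lᵢ+1) = 5×15×15 = 1125
triangle coeff Δ(2,7,7) = 1/185640
Σ_t [0,2]: t=0:+1/2419200 t=1:−1/518400 t=2:+1/2419200 = -1/907200
(3j)²=56/3315 [(2 7 7; 0 0 0)], sign=+1
Σ_t [0,2]: t=0:+1/2419200 t=1:−1/967680 t=2:+1/8709120 = -11/21772800
(3j)²=242/23205 [(2 7 7; 0 -2 2)], sign=+1
⇒ 4πI² = 9680/48841
I = (+1)√(9680/48841/(4π)) = 0.12558578

0.125586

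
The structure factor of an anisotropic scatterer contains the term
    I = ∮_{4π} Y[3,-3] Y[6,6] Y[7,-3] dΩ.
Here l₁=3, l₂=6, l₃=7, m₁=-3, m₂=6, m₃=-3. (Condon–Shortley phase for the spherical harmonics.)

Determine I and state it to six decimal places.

m-sum 0 ✓  L=16 even ✓  3≤7≤9 ✓
Π(2lᵢ+1) = 7×13×15 = 1365
triangle coeff Δ(3,6,7) = 1/2042040
Σ_t [0,2]: t=0:+1/207360 t=1:−1/57600 t=2:+1/207360 = -1/129600
(3j)²=168/12155 [(3 6 7; 0 0 0)], sign=+1
Σ_t [2,2]: t=2:+1/174182400 = 1/174182400
(3j)²=3/6188 [(3 6 7; -3 6 -3)], sign=+1
⇒ 4πI² = 378/41327
I = (+1)√(378/41327/(4π)) = 0.02697889

0.026979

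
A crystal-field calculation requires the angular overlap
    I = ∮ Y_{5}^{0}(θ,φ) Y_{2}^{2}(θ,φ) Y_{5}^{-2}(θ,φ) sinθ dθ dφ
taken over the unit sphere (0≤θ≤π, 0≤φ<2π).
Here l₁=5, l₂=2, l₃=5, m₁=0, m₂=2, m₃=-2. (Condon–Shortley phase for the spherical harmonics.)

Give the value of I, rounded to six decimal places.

Rules hold: Σm=0, L=12 even, 3≤5≤7.
N = 11·5·11 = 605
Δ = 2!·8!·2!/13! = 1/38610
Racah Σ t=0..2: t=0:+1/2880 t=1:−1/576 t=2:+1/2880 = -1/960
⇒ 3j(5 2 5; 0 0 0)² = 10/429, sgn +1
Racah Σ t=2..2: t=2:+1/2880 = 1/2880
⇒ 3j(5 2 5; 0 2 -2)² = 14/429, sgn -1
4πI² = N·(3j₀)²·(3jₘ)² = 700/1521
I = -1·√(0.460224/4π) = -0.19137248

-0.191372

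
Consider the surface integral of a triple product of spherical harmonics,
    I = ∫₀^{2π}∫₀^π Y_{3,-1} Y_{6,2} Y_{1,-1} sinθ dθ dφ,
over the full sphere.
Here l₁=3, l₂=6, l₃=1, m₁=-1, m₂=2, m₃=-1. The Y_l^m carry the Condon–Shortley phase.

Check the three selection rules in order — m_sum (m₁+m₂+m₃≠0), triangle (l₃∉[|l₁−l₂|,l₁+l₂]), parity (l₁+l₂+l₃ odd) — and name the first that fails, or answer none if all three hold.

Σmᵢ = 0  ✓
l₃∈[|l₁−l₂|,l₁+l₂]=[3,9], have l₃=1  ✗
Σlᵢ = 10 ⇒ even

triangle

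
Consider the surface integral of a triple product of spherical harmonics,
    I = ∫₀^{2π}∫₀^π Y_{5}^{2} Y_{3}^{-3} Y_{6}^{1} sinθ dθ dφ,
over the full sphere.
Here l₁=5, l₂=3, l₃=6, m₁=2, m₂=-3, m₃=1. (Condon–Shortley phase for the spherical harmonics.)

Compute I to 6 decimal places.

0.145631

Checks pass: Σm=0; 14 even; l₃=6∈[2,8].
(2·5+1)(2·3+1)(2·6+1) = 1001
Δ: 2! 8! 4! / 15! → 1/675675
sum: t=0:+1/8640 t=1:−1/2304 t=2:+1/8640 = -7/34560
3j²(5 3 6; 0 0 0) = Δ·Π!·Σ² = 7/429  (sign -1)
sum: t=0:+1/34560 = 1/34560
3j²(5 3 6; 2 -3 1) = Δ·Π!·Σ² = 7/429  (sign -1)
combine: 4πI² = 1001·7/429·7/429 = 343/1287
take √, sign +1: I = 0.14563067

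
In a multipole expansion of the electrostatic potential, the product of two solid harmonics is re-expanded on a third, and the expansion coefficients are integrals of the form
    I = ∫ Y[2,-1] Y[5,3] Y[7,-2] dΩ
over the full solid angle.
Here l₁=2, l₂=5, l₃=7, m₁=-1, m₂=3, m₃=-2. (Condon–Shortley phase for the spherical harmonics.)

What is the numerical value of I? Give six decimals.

m-sum 0 ✓  L=14 even ✓  3≤7≤7 ✓
Π(2lᵢ+1) = 5×11×15 = 825
triangle coeff Δ(2,5,7) = 1/15015
Σ_t [0,0]: t=0:+1/57600 = 1/57600
(3j)²=21/715 [(2 5 7; 0 0 0)], sign=-1
Σ_t [0,0]: t=0:+1/483840 = 1/483840
(3j)²=6/1001 [(2 5 7; -1 3 -2)], sign=-1
⇒ 4πI² = 270/1859
I = (+1)√(270/1859/(4π)) = 0.10750713

0.107507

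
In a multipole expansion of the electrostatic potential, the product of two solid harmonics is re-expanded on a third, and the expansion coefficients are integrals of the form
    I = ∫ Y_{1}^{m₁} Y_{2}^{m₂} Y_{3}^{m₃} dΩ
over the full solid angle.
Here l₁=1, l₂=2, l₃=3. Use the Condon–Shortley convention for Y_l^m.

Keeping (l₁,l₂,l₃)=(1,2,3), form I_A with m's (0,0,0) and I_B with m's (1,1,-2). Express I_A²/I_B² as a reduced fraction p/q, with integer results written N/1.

l's match ⇒ only the (l;m) 3-j factors differ between A and B.
A: triangle coeff Δ(1,2,3) = 1/105; Σ_t [0,0]: t=0:+1/4 = 1/4; (3j)²=3/35 [(1 2 3; 0 0 0)], sign=-1
B: triangle coeff Δ(1,2,3) = 1/105; Σ_t [0,0]: t=0:+1/12 = 1/12; (3j)²=2/21 [(1 2 3; 1 1 -2)], sign=-1
I_A²/I_B² = (3/35)/(2/21) = 9/10

9/10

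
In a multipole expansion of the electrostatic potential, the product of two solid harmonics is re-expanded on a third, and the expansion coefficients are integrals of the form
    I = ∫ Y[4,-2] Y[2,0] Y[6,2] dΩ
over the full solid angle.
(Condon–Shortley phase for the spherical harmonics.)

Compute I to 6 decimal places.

0.206144

Rules hold: Σm=0, L=12 even, 2≤6≤6.
N = 9·5·13 = 585
Δ = 0!·8!·4!/13! = 1/6435
Racah Σ t=0..0: t=0:+1/2304 = 1/2304
⇒ 3j(4 2 6; 0 0 0)² = 5/143, sgn +1
Racah Σ t=0..0: t=0:+1/5760 = 1/5760
⇒ 3j(4 2 6; -2 0 2)² = 56/2145, sgn +1
4πI² = N·(3j₀)²·(3jₘ)² = 840/1573
I = +1·√(0.534011/4π) = 0.20614383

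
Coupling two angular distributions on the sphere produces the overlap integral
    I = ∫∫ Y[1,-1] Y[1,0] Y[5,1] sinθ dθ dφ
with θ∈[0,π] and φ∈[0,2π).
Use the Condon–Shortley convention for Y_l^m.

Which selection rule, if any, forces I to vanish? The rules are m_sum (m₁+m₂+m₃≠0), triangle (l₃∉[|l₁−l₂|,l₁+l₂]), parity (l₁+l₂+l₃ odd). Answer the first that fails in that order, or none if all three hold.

triangle

azimuthal sum: -1 + 0 + 1 = 0  ✓
0 ≤ 5 ≤ 2 (triangle on l)  ✗
L = 1 + 1 + 5 = 7 (odd)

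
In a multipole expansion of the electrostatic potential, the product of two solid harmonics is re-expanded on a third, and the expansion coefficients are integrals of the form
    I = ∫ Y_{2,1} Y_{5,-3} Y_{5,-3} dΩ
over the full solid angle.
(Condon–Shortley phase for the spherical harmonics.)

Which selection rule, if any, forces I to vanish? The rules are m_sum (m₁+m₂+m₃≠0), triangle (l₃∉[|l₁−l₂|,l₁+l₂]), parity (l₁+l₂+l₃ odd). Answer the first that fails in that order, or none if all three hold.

m_sum

m₁+m₂+m₃ = 1 − 3 − 3 = -5  ✗
triangle: |2−5|=3 ≤ l₃=5 ≤ 2+5=7
parity: l₁+l₂+l₃ = 12 is even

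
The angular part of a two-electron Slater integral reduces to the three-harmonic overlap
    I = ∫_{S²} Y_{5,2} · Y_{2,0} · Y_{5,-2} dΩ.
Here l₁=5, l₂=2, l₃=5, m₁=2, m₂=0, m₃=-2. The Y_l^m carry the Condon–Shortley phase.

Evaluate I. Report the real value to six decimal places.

0.097044

m-sum 0 ✓  L=12 even ✓  3≤5≤7 ✓
Π(2lᵢ+1) = 11×5×11 = 605
triangle coeff Δ(5,2,5) = 1/38610
Σ_t [0,2]: t=0:+1/2880 t=1:−1/576 t=2:+1/2880 = -1/960
(3j)²=10/429 [(5 2 5; 0 0 0)], sign=+1
Σ_t [0,2]: t=0:+1/2880 t=1:−1/1440 t=2:+1/20160 = -1/3360
(3j)²=6/715 [(5 2 5; 2 0 -2)], sign=+1
⇒ 4πI² = 20/169
I = (+1)√(20/169/(4π)) = 0.09704356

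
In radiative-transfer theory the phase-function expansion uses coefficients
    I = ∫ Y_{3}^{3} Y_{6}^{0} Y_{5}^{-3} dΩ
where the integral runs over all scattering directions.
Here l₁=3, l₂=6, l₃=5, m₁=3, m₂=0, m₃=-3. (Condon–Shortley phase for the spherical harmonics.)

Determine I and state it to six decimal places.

-0.110086

m-sum 0 ✓  L=14 even ✓  3≤5≤9 ✓
Π(2lᵢ+1) = 7×13×11 = 1001
triangle coeff Δ(3,6,5) = 1/675675
Σ_t [1,3]: t=1:−1/8640 t=2:+1/2304 t=3:−1/8640 = 7/34560
(3j)²=7/429 [(3 6 5; 0 0 0)], sign=-1
Σ_t [0,0]: t=0:+1/69120 = 1/69120
(3j)²=4/429 [(3 6 5; 3 0 -3)], sign=+1
⇒ 4πI² = 196/1287
I = (-1)√(196/1287/(4π)) = -0.11008644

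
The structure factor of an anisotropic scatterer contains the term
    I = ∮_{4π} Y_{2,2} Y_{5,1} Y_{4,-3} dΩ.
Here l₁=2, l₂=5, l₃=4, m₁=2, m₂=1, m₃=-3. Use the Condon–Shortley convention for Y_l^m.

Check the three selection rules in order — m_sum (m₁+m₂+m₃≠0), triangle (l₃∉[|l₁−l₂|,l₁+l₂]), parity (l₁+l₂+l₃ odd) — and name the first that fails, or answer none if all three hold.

parity

Σmᵢ = 0  ✓
l₃∈[|l₁−l₂|,l₁+l₂]=[3,7], have l₃=4  ✓
Σlᵢ = 11 ⇒ odd  ✗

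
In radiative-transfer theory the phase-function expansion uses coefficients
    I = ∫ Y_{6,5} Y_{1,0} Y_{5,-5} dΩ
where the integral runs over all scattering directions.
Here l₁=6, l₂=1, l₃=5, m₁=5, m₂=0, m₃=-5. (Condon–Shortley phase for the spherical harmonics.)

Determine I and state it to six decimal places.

m-sum 0 ✓  L=12 even ✓  5≤5≤7 ✓
Π(2lᵢ+1) = 13×3×11 = 429
triangle coeff Δ(6,1,5) = 1/858
Σ_t [1,1]: t=1:−1/14400 = -1/14400
(3j)²=6/143 [(6 1 5; 0 0 0)], sign=+1
Σ_t [1,1]: t=1:−1/3628800 = -1/3628800
(3j)²=1/78 [(6 1 5; 5 0 -5)], sign=-1
⇒ 4πI² = 3/13
I = (-1)√(3/13/(4π)) = -0.13551395

-0.135514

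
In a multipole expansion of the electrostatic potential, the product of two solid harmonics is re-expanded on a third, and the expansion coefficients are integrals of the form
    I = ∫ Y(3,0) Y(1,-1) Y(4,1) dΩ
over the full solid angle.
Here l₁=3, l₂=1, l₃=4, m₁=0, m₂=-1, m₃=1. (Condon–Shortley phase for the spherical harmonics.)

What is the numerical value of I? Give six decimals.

Rules hold: Σm=0, L=8 even, 2≤4≤4.
N = 7·3·9 = 189
Δ = 0!·6!·2!/9! = 1/252
Racah Σ t=0..0: t=0:+1/36 = 1/36
⇒ 3j(3 1 4; 0 0 0)² = 4/63, sgn +1
Racah Σ t=0..0: t=0:+1/72 = 1/72
⇒ 3j(3 1 4; 0 -1 1)² = 5/126, sgn -1
4πI² = N·(3j₀)²·(3jₘ)² = 10/21
I = -1·√(0.47619/4π) = -0.19466390

-0.194664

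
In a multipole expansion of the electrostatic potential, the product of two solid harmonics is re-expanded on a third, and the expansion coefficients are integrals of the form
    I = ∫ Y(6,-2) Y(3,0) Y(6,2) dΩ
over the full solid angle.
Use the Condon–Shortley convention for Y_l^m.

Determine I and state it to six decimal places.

0.000000

L=15 odd ⇒ parity kills the (l;000) factor ⇒ I = 0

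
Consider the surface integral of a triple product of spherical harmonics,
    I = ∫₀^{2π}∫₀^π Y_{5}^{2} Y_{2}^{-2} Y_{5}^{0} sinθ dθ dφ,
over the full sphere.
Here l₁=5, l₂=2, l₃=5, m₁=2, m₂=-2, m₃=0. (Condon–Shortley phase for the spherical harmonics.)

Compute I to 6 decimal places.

-0.191372

m-sum 0 ✓  L=12 even ✓  3≤5≤7 ✓
Π(2lᵢ+1) = 11×5×11 = 605
triangle coeff Δ(5,2,5) = 1/38610
Σ_t [0,2]: t=0:+1/2880 t=1:−1/576 t=2:+1/2880 = -1/960
(3j)²=10/429 [(5 2 5; 0 0 0)], sign=+1
Σ_t [0,0]: t=0:+1/2880 = 1/2880
(3j)²=14/429 [(5 2 5; 2 -2 0)], sign=-1
⇒ 4πI² = 700/1521
I = (-1)√(700/1521/(4π)) = -0.19137248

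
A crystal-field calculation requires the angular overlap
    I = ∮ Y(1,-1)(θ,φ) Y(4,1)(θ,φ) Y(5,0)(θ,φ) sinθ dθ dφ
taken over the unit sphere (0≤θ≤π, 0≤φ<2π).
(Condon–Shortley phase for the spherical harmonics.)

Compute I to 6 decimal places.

0.155288

Rules hold: Σm=0, L=10 even, 3≤5≤5.
N = 3·9·11 = 297
Δ = 0!·2!·8!/11! = 1/495
Racah Σ t=0..0: t=0:+1/576 = 1/576
⇒ 3j(1 4 5; 0 0 0)² = 5/99, sgn -1
Racah Σ t=0..0: t=0:+1/1440 = 1/1440
⇒ 3j(1 4 5; -1 1 0)² = 2/99, sgn -1
4πI² = N·(3j₀)²·(3jₘ)² = 10/33
I = +1·√(0.30303/4π) = 0.15528807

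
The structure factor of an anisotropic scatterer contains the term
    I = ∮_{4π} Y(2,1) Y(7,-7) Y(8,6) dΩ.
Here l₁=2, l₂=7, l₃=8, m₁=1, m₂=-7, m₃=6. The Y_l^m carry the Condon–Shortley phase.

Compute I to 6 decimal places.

0.000000

Σlᵢ=17 odd — θ-integrand is odd under cosθ→−cosθ; I=0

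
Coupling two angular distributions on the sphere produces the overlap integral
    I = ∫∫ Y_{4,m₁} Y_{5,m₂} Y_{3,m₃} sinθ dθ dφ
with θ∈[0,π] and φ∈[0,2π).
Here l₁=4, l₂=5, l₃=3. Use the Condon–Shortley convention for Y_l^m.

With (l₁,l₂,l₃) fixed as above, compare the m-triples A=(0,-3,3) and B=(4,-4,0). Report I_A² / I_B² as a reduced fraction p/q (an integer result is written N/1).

l's match ⇒ only the (l;m) 3-j factors differ between A and B.
A: triangle coeff Δ(4,5,3) = 1/180180; Σ_t [2,2]: t=2:+1/2304 = 1/2304; (3j)²=5/143 [(4 5 3; 0 -3 3)], sign=+1
B: triangle coeff Δ(4,5,3) = 1/180180; Σ_t [0,0]: t=0:+1/8640 = 1/8640; (3j)²=28/715 [(4 5 3; 4 -4 0)], sign=-1
I_A²/I_B² = (5/143)/(28/715) = 25/28

25/28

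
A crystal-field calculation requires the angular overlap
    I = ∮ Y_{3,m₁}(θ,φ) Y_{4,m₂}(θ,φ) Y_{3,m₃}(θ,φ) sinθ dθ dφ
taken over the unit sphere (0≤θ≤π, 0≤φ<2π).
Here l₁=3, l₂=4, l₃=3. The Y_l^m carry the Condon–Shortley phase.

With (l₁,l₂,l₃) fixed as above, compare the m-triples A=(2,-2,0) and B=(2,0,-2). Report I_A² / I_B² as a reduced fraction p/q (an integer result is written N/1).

Same 3,4,3: normalisation and zero-m 3j drop out of the ratio.
A: Δ: 4! 2! 4! / 11! → 1/34650; sum: t=0:+1/96 t=1:−1/72 = -1/288; 3j²(3 4 3; 2 -2 0) = Δ·Π!·Σ² = 1/462  (sign +1)
B: Δ: 4! 2! 4! / 11! → 1/34650; sum: t=0:+1/576 t=1:−1/72 = -7/576; 3j²(3 4 3; 2 0 -2) = Δ·Π!·Σ² = 7/198  (sign +1)
I_A²/I_B² = (1/462)/(7/198) = 3/49

3/49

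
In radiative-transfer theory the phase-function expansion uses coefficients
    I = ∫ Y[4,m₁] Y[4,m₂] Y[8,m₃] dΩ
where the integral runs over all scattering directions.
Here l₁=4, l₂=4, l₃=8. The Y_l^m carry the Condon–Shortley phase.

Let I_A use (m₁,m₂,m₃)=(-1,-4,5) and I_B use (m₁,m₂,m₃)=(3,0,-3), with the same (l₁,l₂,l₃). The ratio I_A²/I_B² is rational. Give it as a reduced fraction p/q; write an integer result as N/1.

39/50

Shared (l₁,l₂,l₃)=(4,4,8): N and (l;000)² cancel in I_A²/I_B².
A: Δ = 0!·8!·8!/17! = 1/218790; Racah Σ t=0..0: t=0:+1/29030400 = 1/29030400; ⇒ 3j(4 4 8; -1 -4 5)² = 1/170, sgn -1
B: Δ = 0!·8!·8!/17! = 1/218790; Racah Σ t=0..0: t=0:+1/2903040 = 1/2903040; ⇒ 3j(4 4 8; 3 0 -3)² = 5/663, sgn -1
I_A²/I_B² = (1/170)/(5/663) = 39/50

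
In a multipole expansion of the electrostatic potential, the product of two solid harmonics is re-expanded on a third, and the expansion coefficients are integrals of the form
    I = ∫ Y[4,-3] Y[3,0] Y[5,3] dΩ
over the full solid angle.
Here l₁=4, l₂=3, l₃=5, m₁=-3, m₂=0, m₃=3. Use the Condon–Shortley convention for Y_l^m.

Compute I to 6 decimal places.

Rules hold: Σm=0, L=12 even, 1≤5≤7.
N = 9·7·11 = 693
Δ = 2!·6!·4!/13! = 1/180180
Racah Σ t=0..2: t=0:+1/576 t=1:−1/144 t=2:+1/576 = -1/288
⇒ 3j(4 3 5; 0 0 0)² = 20/1001, sgn +1
Racah Σ t=1..2: t=1:−1/2880 t=2:+1/1440 = 1/2880
⇒ 3j(4 3 5; -3 0 3)² = 7/715, sgn +1
4πI² = N·(3j₀)²·(3jₘ)² = 252/1859
I = +1·√(0.135557/4π) = 0.10386175

0.103862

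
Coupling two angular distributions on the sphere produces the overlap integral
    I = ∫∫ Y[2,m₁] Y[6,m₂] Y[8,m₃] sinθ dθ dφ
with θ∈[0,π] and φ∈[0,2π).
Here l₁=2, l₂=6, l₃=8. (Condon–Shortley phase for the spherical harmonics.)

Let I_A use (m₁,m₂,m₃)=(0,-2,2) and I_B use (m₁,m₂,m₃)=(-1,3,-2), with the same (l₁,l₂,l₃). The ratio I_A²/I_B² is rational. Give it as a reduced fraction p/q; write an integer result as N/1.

Shared (l₁,l₂,l₃)=(2,6,8): N and (l;000)² cancel in I_A²/I_B².
A: Δ = 0!·4!·12!/17! = 1/30940; Racah Σ t=0..0: t=0:+1/3870720 = 1/3870720; ⇒ 3j(2 6 8; 0 -2 2)² = 135/6188, sgn +1
B: Δ = 0!·4!·12!/17! = 1/30940; Racah Σ t=0..0: t=0:+1/13063680 = 1/13063680; ⇒ 3j(2 6 8; -1 3 -2)² = 10/1547, sgn +1
I_A²/I_B² = (135/6188)/(10/1547) = 27/8

27/8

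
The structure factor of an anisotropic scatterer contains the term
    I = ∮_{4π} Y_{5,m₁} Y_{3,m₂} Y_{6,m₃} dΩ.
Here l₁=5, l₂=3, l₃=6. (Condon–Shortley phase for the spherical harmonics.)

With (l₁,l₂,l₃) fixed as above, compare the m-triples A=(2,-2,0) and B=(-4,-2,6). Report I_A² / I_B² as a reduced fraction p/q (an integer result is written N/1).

7/11

l's match ⇒ only the (l;m) 3-j factors differ between A and B.
A: triangle coeff Δ(5,3,6) = 1/675675; Σ_t [0,1]: t=0:+1/8640 t=1:−1/34560 = 1/11520; (3j)²=3/143 [(5 3 6; 2 -2 0)], sign=+1
B: triangle coeff Δ(5,3,6) = 1/675675; Σ_t [1,1]: t=1:−1/967680 = -1/967680; (3j)²=3/91 [(5 3 6; -4 -2 6)], sign=-1
I_A²/I_B² = (3/143)/(3/91) = 7/11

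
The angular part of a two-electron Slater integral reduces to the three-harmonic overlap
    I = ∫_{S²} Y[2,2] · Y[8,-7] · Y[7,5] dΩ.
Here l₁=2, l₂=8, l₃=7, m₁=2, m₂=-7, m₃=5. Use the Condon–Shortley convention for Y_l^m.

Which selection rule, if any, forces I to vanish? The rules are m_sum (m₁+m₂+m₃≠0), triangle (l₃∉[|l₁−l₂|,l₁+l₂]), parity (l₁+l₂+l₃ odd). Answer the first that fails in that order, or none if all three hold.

parity

m₁+m₂+m₃ = 2 − 7 + 5 = 0  ✓
triangle: |2−8|=6 ≤ l₃=7 ≤ 2+8=10  ✓
parity: l₁+l₂+l₃ = 17 is odd  ✗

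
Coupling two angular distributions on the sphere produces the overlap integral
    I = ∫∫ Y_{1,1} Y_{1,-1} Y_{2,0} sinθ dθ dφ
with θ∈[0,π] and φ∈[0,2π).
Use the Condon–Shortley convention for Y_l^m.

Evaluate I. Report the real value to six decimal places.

0.126157

Rules hold: Σm=0, L=4 even, 0≤2≤2.
N = 3·3·5 = 45
Δ = 0!·2!·2!/5! = 1/30
Racah Σ t=0..0: t=0:+1/1 = 1/1
⇒ 3j(1 1 2; 0 0 0)² = 2/15, sgn +1
Racah Σ t=0..0: t=0:+1/4 = 1/4
⇒ 3j(1 1 2; 1 -1 0)² = 1/30, sgn +1
4πI² = N·(3j₀)²·(3jₘ)² = 1/5
I = +1·√(0.2/4π) = 0.12615663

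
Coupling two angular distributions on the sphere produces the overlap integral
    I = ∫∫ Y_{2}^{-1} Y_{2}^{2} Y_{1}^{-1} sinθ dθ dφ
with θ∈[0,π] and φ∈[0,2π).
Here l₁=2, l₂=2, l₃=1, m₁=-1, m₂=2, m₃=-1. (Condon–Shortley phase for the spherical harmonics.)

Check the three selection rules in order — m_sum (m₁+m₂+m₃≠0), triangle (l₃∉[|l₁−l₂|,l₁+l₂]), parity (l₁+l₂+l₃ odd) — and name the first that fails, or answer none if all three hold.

parity

azimuthal sum: -1 + 2 − 1 = 0  ✓
0 ≤ 1 ≤ 4 (triangle on l)  ✓
L = 2 + 2 + 1 = 5 (odd)  ✗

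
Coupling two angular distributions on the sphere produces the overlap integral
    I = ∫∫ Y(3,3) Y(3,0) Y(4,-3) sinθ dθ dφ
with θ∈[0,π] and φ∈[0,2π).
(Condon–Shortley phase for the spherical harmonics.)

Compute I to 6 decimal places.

0.203551

m-sum 0 ✓  L=10 even ✓  0≤4≤6 ✓
Π(2lᵢ+1) = 7×7×9 = 441
triangle coeff Δ(3,3,4) = 1/34650
Σ_t [0,2]: t=0:+1/72 t=1:−1/16 t=2:+1/72 = -5/144
(3j)²=2/77 [(3 3 4; 0 0 0)], sign=-1
Σ_t [0,0]: t=0:+1/288 = 1/288
(3j)²=1/22 [(3 3 4; 3 0 -3)], sign=-1
⇒ 4πI² = 63/121
I = (+1)√(63/121/(4π)) = 0.20355073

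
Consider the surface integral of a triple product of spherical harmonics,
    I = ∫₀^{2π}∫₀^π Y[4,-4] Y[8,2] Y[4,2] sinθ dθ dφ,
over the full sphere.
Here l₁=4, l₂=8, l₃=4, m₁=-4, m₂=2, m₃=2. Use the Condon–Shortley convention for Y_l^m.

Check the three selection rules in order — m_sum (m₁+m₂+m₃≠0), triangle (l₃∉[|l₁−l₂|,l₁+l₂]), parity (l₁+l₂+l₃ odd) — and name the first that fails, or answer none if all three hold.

Σmᵢ = 0  ✓
l₃∈[|l₁−l₂|,l₁+l₂]=[4,12], have l₃=4  ✓
Σlᵢ = 16 ⇒ even  ✓

none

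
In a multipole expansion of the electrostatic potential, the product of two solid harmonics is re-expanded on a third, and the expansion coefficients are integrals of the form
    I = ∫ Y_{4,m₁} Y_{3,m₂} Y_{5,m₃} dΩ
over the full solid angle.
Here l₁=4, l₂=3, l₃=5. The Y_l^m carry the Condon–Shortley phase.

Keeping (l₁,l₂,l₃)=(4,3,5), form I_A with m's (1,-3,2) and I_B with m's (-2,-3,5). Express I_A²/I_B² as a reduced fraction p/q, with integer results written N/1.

Shared (l₁,l₂,l₃)=(4,3,5): N and (l;000)² cancel in I_A²/I_B².
A: Δ = 2!·6!·4!/13! = 1/180180; Racah Σ t=0..0: t=0:+1/1728 = 1/1728; ⇒ 3j(4 3 5; 1 -3 2)² = 25/858, sgn -1
B: Δ = 2!·6!·4!/13! = 1/180180; Racah Σ t=0..0: t=0:+1/34560 = 1/34560; ⇒ 3j(4 3 5; -2 -3 5)² = 5/286, sgn +1
I_A²/I_B² = (25/858)/(5/286) = 5/3

5/3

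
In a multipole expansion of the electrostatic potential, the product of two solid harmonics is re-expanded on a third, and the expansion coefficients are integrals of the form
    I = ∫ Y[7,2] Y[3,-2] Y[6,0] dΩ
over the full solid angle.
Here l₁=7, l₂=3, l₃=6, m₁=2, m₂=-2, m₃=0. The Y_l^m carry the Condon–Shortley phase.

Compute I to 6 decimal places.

Checks pass: Σm=0; 16 even; l₃=6∈[4,10].
(2·7+1)(2·3+1)(2·6+1) = 1365
Δ: 4! 10! 2! / 17! → 1/2042040
sum: t=1:−1/207360 t=2:+1/57600 t=3:−1/207360 = 1/129600
3j²(7 3 6; 0 0 0) = Δ·Π!·Σ² = 168/12155  (sign +1)
sum: t=0:+1/345600 t=1:−1/207360 = -1/518400
3j²(7 3 6; 2 -2 0) = Δ·Π!·Σ² = 12/2431  (sign -1)
combine: 4πI² = 1365·168/12155·12/2431 = 42336/454597
take √, sign -1: I = -0.08608683

-0.086087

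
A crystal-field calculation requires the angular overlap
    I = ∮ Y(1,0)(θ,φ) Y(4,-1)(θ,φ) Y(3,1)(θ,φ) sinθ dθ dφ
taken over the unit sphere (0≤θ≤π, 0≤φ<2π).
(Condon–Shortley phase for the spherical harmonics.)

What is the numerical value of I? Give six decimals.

Rules hold: Σm=0, L=8 even, 3≤3≤5.
N = 3·9·7 = 189
Δ = 2!·0!·6!/9! = 1/252
Racah Σ t=1..1: t=1:−1/36 = -1/36
⇒ 3j(1 4 3; 0 0 0)² = 4/63, sgn +1
Racah Σ t=1..1: t=1:−1/48 = -1/48
⇒ 3j(1 4 3; 0 -1 1)² = 5/84, sgn -1
4πI² = N·(3j₀)²·(3jₘ)² = 5/7
I = -1·√(0.714286/4π) = -0.23841361

-0.238414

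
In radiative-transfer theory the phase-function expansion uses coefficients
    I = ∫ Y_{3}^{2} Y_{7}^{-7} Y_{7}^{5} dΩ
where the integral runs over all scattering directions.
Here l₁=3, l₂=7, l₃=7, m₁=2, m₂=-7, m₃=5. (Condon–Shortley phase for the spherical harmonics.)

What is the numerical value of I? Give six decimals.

0.000000

l₁+l₂+l₃=17 is odd: 3j(l;000)=0 ⇒ I=0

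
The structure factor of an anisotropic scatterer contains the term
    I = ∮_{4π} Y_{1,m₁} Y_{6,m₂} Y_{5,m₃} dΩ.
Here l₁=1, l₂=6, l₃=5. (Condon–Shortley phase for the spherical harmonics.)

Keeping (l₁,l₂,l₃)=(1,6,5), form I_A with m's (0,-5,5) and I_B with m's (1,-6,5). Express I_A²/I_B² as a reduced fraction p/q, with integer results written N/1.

1/6

l's match ⇒ only the (l;m) 3-j factors differ between A and B.
A: triangle coeff Δ(1,6,5) = 1/858; Σ_t [1,1]: t=1:−1/3628800 = -1/3628800; (3j)²=1/78 [(1 6 5; 0 -5 5)], sign=-1
B: triangle coeff Δ(1,6,5) = 1/858; Σ_t [0,0]: t=0:+1/7257600 = 1/7257600; (3j)²=1/13 [(1 6 5; 1 -6 5)], sign=+1
I_A²/I_B² = (1/78)/(1/13) = 1/6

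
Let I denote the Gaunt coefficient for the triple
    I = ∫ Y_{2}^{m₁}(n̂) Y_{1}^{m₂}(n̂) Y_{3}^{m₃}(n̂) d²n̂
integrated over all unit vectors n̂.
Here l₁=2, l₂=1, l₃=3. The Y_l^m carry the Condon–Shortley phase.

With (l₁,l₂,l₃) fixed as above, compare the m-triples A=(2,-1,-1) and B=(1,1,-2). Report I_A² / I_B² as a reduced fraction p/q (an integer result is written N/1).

Shared (l₁,l₂,l₃)=(2,1,3): N and (l;000)² cancel in I_A²/I_B².
A: Δ = 0!·4!·2!/7! = 1/105; Racah Σ t=0..0: t=0:+1/48 = 1/48; ⇒ 3j(2 1 3; 2 -1 -1)² = 1/105, sgn +1
B: Δ = 0!·4!·2!/7! = 1/105; Racah Σ t=0..0: t=0:+1/12 = 1/12; ⇒ 3j(2 1 3; 1 1 -2)² = 2/21, sgn -1
I_A²/I_B² = (1/105)/(2/21) = 1/10

1/10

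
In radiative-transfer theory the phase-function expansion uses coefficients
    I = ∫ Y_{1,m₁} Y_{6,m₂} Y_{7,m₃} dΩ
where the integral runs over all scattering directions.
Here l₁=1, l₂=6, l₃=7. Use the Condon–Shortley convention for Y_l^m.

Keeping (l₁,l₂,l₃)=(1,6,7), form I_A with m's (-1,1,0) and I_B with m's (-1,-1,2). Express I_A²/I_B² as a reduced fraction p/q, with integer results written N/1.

7/12

Shared (l₁,l₂,l₃)=(1,6,7): N and (l;000)² cancel in I_A²/I_B².
A: Δ = 0!·2!·12!/15! = 1/1365; Racah Σ t=0..0: t=0:+1/1209600 = 1/1209600; ⇒ 3j(1 6 7; -1 1 0)² = 1/65, sgn -1
B: Δ = 0!·2!·12!/15! = 1/1365; Racah Σ t=0..0: t=0:+1/1209600 = 1/1209600; ⇒ 3j(1 6 7; -1 -1 2)² = 12/455, sgn -1
I_A²/I_B² = (1/65)/(12/455) = 7/12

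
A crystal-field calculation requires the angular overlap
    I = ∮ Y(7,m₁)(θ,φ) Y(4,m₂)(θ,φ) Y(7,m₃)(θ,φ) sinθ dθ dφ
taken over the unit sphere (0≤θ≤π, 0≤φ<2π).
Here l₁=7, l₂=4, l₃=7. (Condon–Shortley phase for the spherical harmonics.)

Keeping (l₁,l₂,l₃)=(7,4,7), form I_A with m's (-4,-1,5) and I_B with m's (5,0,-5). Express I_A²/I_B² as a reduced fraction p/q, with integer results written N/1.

405/6241

l's match ⇒ only the (l;m) 3-j factors differ between A and B.
A: triangle coeff Δ(7,4,7) = 1/58198140; Σ_t [1,3]: t=1:−1/87091200 t=2:+1/8709120 t=3:−1/11612160 = 1/58060800; (3j)²=99/117572 [(7 4 7; -4 -1 5)], sign=+1
B: triangle coeff Δ(7,4,7) = 1/58198140; Σ_t [0,2]: t=0:+1/46448640 t=1:−1/13063680 t=2:+1/58060800 = -79/2090188800; (3j)²=68651/5290740 [(7 4 7; 5 0 -5)], sign=-1
I_A²/I_B² = (99/117572)/(68651/5290740) = 405/6241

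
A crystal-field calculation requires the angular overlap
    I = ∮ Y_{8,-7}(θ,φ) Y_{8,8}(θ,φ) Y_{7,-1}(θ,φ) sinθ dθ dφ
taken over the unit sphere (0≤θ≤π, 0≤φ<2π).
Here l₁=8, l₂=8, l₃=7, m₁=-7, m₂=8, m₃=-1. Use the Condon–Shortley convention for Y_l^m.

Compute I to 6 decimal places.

l₁+l₂+l₃=23 is odd: 3j(l;000)=0 ⇒ I=0

0.000000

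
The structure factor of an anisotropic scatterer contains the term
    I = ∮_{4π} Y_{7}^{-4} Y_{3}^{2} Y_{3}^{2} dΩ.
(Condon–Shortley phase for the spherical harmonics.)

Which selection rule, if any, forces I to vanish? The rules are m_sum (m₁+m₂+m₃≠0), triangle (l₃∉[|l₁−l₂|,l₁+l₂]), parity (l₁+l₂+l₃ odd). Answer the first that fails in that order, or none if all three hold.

m₁+m₂+m₃ = -4 + 2 + 2 = 0  ✓
triangle: |7−3|=4 ≤ l₃=3 ≤ 7+3=10  ✗
parity: l₁+l₂+l₃ = 13 is odd

triangle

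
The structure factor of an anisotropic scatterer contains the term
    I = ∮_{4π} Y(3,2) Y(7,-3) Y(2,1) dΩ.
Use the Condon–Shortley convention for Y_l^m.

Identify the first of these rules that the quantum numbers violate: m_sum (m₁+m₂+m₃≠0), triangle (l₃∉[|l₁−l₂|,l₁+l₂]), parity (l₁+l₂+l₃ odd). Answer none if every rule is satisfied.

m₁+m₂+m₃ = 2 − 3 + 1 = 0  ✓
triangle: |3−7|=4 ≤ l₃=2 ≤ 3+7=10  ✗
parity: l₁+l₂+l₃ = 12 is even

triangle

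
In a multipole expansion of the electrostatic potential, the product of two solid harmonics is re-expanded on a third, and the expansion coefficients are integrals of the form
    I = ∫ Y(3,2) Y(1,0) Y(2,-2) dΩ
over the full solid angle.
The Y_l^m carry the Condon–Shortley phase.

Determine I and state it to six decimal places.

0.184674

Rules hold: Σm=0, L=6 even, 2≤2≤4.
N = 7·3·5 = 105
Δ = 2!·4!·0!/7! = 1/105
Racah Σ t=1..1: t=1:−1/4 = -1/4
⇒ 3j(3 1 2; 0 0 0)² = 3/35, sgn -1
Racah Σ t=1..1: t=1:−1/24 = -1/24
⇒ 3j(3 1 2; 2 0 -2)² = 1/21, sgn -1
4πI² = N·(3j₀)²·(3jₘ)² = 3/7
I = +1·√(0.428571/4π) = 0.18467439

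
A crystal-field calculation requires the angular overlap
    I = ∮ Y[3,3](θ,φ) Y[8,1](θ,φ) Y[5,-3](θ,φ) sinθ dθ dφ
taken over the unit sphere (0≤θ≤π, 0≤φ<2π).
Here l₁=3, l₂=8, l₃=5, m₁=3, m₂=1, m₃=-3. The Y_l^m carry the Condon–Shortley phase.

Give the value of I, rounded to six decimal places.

0.000000

m-sum = 3 + 1 − 3 = 1 ≠ 0 ⇒ I = 0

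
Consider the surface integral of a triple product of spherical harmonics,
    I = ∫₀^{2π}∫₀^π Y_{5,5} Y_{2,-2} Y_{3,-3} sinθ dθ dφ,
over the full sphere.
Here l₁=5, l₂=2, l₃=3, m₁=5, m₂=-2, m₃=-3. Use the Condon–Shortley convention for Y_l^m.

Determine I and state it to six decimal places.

Rules hold: Σm=0, L=10 even, 3≤3≤7.
N = 11·5·7 = 385
Δ = 4!·6!·0!/11! = 1/2310
Racah Σ t=2..2: t=2:+1/144 = 1/144
⇒ 3j(5 2 3; 0 0 0)² = 10/231, sgn -1
Racah Σ t=0..0: t=0:+1/17280 = 1/17280
⇒ 3j(5 2 3; 5 -2 -3)² = 1/11, sgn +1
4πI² = N·(3j₀)²·(3jₘ)² = 50/33
I = -1·√(1.51515/4π) = -0.34723469

-0.347235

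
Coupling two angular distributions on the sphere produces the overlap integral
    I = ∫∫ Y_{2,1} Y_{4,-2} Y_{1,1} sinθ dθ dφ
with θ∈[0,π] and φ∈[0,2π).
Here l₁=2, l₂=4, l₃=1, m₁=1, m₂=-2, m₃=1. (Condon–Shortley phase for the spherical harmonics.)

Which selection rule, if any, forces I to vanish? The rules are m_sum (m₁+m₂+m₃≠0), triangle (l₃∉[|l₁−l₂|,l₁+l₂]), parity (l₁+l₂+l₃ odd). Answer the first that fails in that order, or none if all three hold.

azimuthal sum: 1 − 2 + 1 = 0  ✓
2 ≤ 1 ≤ 6 (triangle on l)  ✗
L = 2 + 4 + 1 = 7 (odd)

triangle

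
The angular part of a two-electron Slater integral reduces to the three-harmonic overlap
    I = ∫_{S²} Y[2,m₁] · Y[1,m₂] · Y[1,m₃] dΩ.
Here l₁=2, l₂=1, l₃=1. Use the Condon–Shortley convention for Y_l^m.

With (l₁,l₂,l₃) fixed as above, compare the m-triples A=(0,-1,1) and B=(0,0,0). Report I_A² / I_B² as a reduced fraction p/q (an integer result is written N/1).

1/4

Same 2,1,1: normalisation and zero-m 3j drop out of the ratio.
A: Δ: 2! 2! 0! / 5! → 1/30; sum: t=0:+1/4 = 1/4; 3j²(2 1 1; 0 -1 1) = Δ·Π!·Σ² = 1/30  (sign +1)
B: Δ: 2! 2! 0! / 5! → 1/30; sum: t=1:−1/1 = -1/1; 3j²(2 1 1; 0 0 0) = Δ·Π!·Σ² = 2/15  (sign +1)
I_A²/I_B² = (1/30)/(2/15) = 1/4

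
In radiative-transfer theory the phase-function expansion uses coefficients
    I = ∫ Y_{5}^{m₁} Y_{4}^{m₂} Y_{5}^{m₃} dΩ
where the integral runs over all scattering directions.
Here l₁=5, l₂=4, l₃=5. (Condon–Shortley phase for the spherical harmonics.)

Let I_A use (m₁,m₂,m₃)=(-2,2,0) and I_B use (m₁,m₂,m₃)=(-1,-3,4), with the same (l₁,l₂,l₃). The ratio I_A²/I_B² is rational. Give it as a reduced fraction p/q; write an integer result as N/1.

7/20

l's match ⇒ only the (l;m) 3-j factors differ between A and B.
A: triangle coeff Δ(5,4,5) = 1/3153150; Σ_t [2,4]: t=2:+1/11520 t=3:−1/1728 t=4:+1/3456 = -7/34560; (3j)²=7/858 [(5 4 5; -2 2 0)], sign=+1
B: triangle coeff Δ(5,4,5) = 1/3153150; Σ_t [0,1]: t=0:+1/103680 t=1:−1/17280 = -1/20736; (3j)²=10/429 [(5 4 5; -1 -3 4)], sign=+1
I_A²/I_B² = (7/858)/(10/429) = 7/20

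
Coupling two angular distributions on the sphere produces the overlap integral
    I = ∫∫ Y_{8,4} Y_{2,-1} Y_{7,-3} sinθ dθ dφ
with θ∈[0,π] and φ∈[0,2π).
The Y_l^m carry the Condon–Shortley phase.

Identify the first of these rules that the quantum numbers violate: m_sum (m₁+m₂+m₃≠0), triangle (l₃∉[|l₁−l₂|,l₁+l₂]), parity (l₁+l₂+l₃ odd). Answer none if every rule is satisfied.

parity

Σmᵢ = 0  ✓
l₃∈[|l₁−l₂|,l₁+l₂]=[6,10], have l₃=7  ✓
Σlᵢ = 17 ⇒ odd  ✗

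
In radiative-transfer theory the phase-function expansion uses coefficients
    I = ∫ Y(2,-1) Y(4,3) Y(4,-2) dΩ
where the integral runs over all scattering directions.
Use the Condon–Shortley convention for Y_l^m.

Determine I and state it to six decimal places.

-0.187702

Checks pass: Σm=0; 10 even; l₃=4∈[2,6].
(2·2+1)(2·4+1)(2·4+1) = 405
Δ: 2! 2! 6! / 11! → 1/13860
sum: t=0:+1/192 t=1:−1/36 t=2:+1/192 = -5/288
3j²(2 4 4; 0 0 0) = Δ·Π!·Σ² = 20/693  (sign -1)
sum: t=1:−1/1440 t=2:+1/240 = 1/288
3j²(2 4 4; -1 3 -2) = Δ·Π!·Σ² = 5/132  (sign +1)
combine: 4πI² = 405·20/693·5/132 = 375/847
take √, sign -1: I = -0.18770204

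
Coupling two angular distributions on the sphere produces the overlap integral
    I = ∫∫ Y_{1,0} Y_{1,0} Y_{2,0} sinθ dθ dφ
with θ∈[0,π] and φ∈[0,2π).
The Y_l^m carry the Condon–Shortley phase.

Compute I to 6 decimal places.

0.252313

Rules hold: Σm=0, L=4 even, 0≤2≤2.
N = 3·3·5 = 45
Δ = 0!·2!·2!/5! = 1/30
Racah Σ t=0..0: t=0:+1/1 = 1/1
⇒ 3j(1 1 2; 0 0 0)² = 2/15, sgn +1
(m-triple is (0,0,0) — same symbol as above.)
4πI² = N·(3j₀)²·(3jₘ)² = 4/5
I = +1·√(0.8/4π) = 0.25231325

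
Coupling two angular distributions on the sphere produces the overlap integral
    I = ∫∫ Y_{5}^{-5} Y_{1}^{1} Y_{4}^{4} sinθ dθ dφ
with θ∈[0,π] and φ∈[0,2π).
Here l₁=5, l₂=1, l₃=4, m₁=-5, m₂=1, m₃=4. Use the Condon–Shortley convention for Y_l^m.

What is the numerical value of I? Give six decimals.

m-sum 0 ✓  L=10 even ✓  4≤4≤6 ✓
Π(2lᵢ+1) = 11×3×9 = 297
triangle coeff Δ(5,1,4) = 1/495
Σ_t [1,1]: t=1:−1/576 = -1/576
(3j)²=5/99 [(5 1 4; 0 0 0)], sign=-1
Σ_t [2,2]: t=2:+1/80640 = 1/80640
(3j)²=1/11 [(5 1 4; -5 1 4)], sign=+1
⇒ 4πI² = 15/11
I = (-1)√(15/11/(4π)) = -0.32941575

-0.329416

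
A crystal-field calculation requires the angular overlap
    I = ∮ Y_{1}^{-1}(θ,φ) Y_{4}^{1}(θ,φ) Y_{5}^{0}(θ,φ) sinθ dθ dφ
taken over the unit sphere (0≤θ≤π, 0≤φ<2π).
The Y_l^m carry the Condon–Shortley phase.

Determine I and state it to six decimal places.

0.155288

Rules hold: Σm=0, L=10 even, 3≤5≤5.
N = 3·9·11 = 297
Δ = 0!·2!·8!/11! = 1/495
Racah Σ t=0..0: t=0:+1/576 = 1/576
⇒ 3j(1 4 5; 0 0 0)² = 5/99, sgn -1
Racah Σ t=0..0: t=0:+1/1440 = 1/1440
⇒ 3j(1 4 5; -1 1 0)² = 2/99, sgn -1
4πI² = N·(3j₀)²·(3jₘ)² = 10/33
I = +1·√(0.30303/4π) = 0.15528807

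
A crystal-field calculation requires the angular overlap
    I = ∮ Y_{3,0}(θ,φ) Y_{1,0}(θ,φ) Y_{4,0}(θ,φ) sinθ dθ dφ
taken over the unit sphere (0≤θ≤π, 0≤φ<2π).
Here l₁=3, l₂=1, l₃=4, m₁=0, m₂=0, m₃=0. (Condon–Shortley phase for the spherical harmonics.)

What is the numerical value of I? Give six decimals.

Rules hold: Σm=0, L=8 even, 2≤4≤4.
N = 7·3·9 = 189
Δ = 0!·6!·2!/9! = 1/252
Racah Σ t=0..0: t=0:+1/36 = 1/36
⇒ 3j(3 1 4; 0 0 0)² = 4/63, sgn +1
(m-triple is (0,0,0) — same symbol as above.)
4πI² = N·(3j₀)²·(3jₘ)² = 16/21
I = +1·√(0.761905/4π) = 0.24623252

0.246233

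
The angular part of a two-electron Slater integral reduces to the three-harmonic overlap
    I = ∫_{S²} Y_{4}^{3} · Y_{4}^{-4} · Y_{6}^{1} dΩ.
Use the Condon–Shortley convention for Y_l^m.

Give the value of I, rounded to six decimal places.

Rules hold: Σm=0, L=14 even, 0≤6≤8.
N = 9·9·13 = 1053
Δ = 2!·6!·6!/15! = 1/1261260
Racah Σ t=0..2: t=0:+1/4608 t=1:−1/1296 t=2:+1/4608 = -7/20736
⇒ 3j(4 4 6; 0 0 0)² = 20/1287, sgn -1
Racah Σ t=0..0: t=0:+1/172800 = 1/172800
⇒ 3j(4 4 6; 3 -4 1)² = 7/2145, sgn -1
4πI² = N·(3j₀)²·(3jₘ)² = 84/1573
I = +1·√(0.0534011/4π) = 0.06518840

0.065188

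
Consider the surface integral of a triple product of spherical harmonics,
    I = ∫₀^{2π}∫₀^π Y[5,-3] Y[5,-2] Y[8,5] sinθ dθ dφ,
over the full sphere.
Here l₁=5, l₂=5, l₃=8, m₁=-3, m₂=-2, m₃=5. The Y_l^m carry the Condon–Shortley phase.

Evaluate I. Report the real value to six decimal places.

-0.106255

Checks pass: Σm=0; 18 even; l₃=8∈[0,10].
(2·5+1)(2·5+1)(2·8+1) = 2057
Δ: 2! 8! 8! / 19! → 1/37413090
sum: t=0:+1/1036800 t=1:−1/331776 t=2:+1/1036800 = -1/921600
3j²(5 5 8; 0 0 0) = Δ·Π!·Σ² = 490/46189  (sign -1)
sum: t=0:+1/58060800 t=1:−1/7257600 t=2:+1/14515200 = -1/19353600
3j²(5 5 8; -3 -2 5) = Δ·Π!·Σ² = 21/3230  (sign +1)
combine: 4πI² = 2057·490/46189·21/3230 = 11319/79781
take √, sign -1: I = -0.10625500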